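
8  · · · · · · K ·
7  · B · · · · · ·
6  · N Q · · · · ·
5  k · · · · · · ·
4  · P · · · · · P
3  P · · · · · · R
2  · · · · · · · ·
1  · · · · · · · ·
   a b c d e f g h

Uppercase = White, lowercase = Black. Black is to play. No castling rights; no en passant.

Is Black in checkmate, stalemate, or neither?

Black to move; black king on a5.
In check: yes, from the white pawn on b4.
King squares — a4: attacked by Nb6; b4: attacked by Pa3; b5: attacked by Qc6; a6: attacked by Bb7; b6: attacked by Qc6.
Legal moves for Black: none.
In check with no legal moves → checkmate.

checkmate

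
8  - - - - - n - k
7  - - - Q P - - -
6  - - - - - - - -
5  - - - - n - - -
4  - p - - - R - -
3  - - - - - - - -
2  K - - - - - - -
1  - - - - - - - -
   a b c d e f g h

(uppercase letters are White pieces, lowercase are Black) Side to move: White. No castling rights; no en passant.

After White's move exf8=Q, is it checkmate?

yes

After exf8=Q: black king on h8; in check: yes, from the white queen on f8.
King squares — g7: attacked by Qd7; h7: attacked by Qd7; g8: attacked by Qf8.
Black has no legal moves → checkmate.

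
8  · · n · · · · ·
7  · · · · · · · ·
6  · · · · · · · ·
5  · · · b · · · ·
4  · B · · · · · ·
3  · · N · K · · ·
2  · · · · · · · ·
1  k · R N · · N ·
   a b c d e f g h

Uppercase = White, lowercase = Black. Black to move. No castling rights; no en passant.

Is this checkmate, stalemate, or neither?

checkmate

Black to move; black king on a1.
In check: yes, from the white rook on c1.
King squares — b1: attacked by Rc1; a2: attacked by Nc3; b2: attacked by Nd1.
Legal moves for Black: none.
In check with no legal moves → checkmate.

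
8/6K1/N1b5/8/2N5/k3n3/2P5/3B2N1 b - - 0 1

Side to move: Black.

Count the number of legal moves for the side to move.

3

Black to move; king on a3.
In check: yes, from the white knight on c4.
Legal moves: Ka4, Ka2, Nxc4.
Count: 3.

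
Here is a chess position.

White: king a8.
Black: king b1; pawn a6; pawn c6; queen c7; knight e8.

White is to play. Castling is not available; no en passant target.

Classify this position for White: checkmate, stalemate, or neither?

stalemate

White to move; white king on a8.
In check: no.
King squares — a7: attacked by Qc7; b7: attacked by Qc7; b8: attacked by Qc7.
Legal moves for White: none.
Not in check and no legal moves → stalemate.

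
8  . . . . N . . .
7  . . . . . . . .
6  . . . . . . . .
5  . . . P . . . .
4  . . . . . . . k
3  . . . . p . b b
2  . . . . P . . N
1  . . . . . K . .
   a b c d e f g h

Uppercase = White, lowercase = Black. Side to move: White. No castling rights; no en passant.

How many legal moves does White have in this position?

1

White to move; king on f1.
In check: yes, from the black bishop on h3.
Legal moves: Kg1.
Count: 1.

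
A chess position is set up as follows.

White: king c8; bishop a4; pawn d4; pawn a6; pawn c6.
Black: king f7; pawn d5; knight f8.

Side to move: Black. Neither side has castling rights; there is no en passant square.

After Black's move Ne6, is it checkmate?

After Ne6: white king on c8; in check: no.
White is not in check, so this cannot be checkmate.

no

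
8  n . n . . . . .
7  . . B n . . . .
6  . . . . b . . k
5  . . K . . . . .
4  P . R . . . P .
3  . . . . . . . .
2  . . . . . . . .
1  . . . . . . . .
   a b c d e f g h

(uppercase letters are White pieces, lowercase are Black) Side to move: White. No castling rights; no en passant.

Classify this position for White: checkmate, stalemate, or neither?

neither

White to move; white king on c5.
In check: yes, from the black knight on d7.
Legal moves for White: Kc6, Kb5, Kd4, Kb4.
White is in check but has 4 legal moves → neither.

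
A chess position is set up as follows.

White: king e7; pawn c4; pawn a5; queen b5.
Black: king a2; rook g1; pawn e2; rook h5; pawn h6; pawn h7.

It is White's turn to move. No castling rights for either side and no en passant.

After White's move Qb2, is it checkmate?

no

After Qb2: black king on a2; in check: yes, from the white queen on b2.
Black has 1 legal reply: Kxb2.
In check but a legal move exists → not checkmate.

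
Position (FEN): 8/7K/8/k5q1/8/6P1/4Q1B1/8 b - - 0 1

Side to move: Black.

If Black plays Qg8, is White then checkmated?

After Qg8: white king on h7; in check: yes, from the black queen on g8.
White has 2 legal replies: Kxg8, Kh6.
In check but a legal move exists → not checkmate.

no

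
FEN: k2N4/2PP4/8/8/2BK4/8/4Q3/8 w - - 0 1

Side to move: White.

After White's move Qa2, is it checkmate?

After Qa2: black king on a8; in check: yes, from the white queen on a2.
King squares — a7: attacked by Qa2; b7: attacked by Nd8; b8: attacked by Pc7.
Black has no legal moves → checkmate.

yes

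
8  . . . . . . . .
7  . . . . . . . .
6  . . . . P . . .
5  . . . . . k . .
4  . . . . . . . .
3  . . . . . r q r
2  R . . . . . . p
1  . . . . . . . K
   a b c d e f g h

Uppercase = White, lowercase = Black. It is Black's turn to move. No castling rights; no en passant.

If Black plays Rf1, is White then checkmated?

After Rf1: white king on h1; in check: yes, from the black rook on f1.
King squares — g1: attacked by Rf1; g2: attacked by Qg3; h2: attacked by Qg3.
White has no legal moves → checkmate.

yes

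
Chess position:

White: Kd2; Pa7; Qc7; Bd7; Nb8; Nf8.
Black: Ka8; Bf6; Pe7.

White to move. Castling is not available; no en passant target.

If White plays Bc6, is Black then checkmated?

yes

After Bc6: black king on a8; in check: yes, from the white bishop on c6.
King squares — a7: attacked by Qc7; b7: attacked by Bc6; b8: attacked by Pa7.
Black has no legal moves → checkmate.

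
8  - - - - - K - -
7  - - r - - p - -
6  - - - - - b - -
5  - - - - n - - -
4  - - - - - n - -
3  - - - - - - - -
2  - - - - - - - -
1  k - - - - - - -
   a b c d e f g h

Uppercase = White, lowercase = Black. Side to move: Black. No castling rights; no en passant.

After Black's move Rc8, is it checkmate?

After Rc8: white king on f8; in check: yes, from the black rook on c8.
King squares — e7: attacked by Bf6; f7: attacked by Ne5; g7: attacked by Bf6; e8: attacked by Rc8; g8: attacked by Rc8.
White has no legal moves → checkmate.

yes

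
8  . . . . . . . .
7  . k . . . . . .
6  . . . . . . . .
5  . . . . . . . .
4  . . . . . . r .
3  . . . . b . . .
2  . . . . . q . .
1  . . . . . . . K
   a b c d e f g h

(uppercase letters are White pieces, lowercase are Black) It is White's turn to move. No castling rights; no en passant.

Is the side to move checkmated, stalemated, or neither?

White to move; white king on h1.
In check: no.
King squares — g1: attacked by Qf2; g2: attacked by Qf2; h2: attacked by Qf2.
Legal moves for White: none.
Not in check and no legal moves → stalemate.

stalemate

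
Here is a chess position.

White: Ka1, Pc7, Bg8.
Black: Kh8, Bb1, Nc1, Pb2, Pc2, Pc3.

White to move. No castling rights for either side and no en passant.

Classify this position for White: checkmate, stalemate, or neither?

White to move; white king on a1.
In check: yes, from the black pawn on b2.
King squares — b1: attacked by Pc2; a2: attacked by Bb1; b2: attacked by Pc3.
Legal moves for White: none.
In check with no legal moves → checkmate.

checkmate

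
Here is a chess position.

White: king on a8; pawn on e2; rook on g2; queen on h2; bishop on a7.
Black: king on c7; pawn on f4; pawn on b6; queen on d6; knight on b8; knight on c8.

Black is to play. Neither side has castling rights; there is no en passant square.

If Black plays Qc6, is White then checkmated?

yes

After Qc6: white king on a8; in check: yes, from the black queen on c6.
King squares — a7: own bishop; b7: attacked by Qc6; b8: attacked by Kc7.
White has no legal moves → checkmate.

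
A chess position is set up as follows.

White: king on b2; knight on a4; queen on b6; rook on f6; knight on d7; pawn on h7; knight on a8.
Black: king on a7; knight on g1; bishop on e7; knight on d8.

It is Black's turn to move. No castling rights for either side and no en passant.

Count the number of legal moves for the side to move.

Black to move; king on a7.
In check: yes, from the white queen on b6.
Legal moves: Kxa8.
Count: 1.

1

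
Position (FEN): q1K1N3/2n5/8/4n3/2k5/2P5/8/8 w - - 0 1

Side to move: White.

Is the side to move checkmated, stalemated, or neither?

White to move; white king on c8.
In check: yes, from the black queen on a8.
Legal moves for White: Kxc7.
White is in check but has 1 legal move → neither.

neither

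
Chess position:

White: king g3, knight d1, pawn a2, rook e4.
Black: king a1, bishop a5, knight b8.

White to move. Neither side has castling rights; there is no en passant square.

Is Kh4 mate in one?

After Kh4: black king on a1; in check: no.
Black is not in check, so this cannot be checkmate.

no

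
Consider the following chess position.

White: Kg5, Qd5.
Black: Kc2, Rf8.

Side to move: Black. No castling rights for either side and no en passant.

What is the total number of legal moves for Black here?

Black to move; king on c2.
In check: no.
Legal moves: Rh8, Rg8+, Re8, Rd8, Rc8, Rb8, Ra8, Rf7, Rf6, Rf5+, Rf4, Rf3, Rf2, Rf1, Kc3, Kb2, Kc1, Kb1.
Count: 18.

18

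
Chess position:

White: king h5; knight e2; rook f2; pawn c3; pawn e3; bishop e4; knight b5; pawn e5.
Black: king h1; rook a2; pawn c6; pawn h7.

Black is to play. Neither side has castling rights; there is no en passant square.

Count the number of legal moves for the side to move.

0

Black to move; king on h1.
In check: yes, from the white bishop on e4.
Legal moves: none.
Count: 0.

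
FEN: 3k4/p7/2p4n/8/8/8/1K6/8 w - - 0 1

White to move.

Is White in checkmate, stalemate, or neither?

neither

White to move; white king on b2.
In check: no.
Legal moves for White: Kc3, Kb3, Ka3, Kc2, Ka2, Kc1, Kb1, Ka1.
White has 8 legal moves and is not in check → neither.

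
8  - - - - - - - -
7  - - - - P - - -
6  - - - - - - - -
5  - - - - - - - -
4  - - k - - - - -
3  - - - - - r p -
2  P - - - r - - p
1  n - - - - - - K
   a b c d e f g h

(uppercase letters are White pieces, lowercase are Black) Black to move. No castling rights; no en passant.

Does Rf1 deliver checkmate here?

After Rf1: white king on h1; in check: yes, from the black rook on f1.
King squares — g1: attacked by Rf1; g2: attacked by Re2; h2: attacked by Re2.
White has no legal moves → checkmate.

yes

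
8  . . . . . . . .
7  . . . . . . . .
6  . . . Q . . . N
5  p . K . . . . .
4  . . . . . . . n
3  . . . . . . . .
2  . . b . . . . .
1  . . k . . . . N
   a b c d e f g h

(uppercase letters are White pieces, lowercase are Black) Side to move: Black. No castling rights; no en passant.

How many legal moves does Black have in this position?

Black to move; king on c1.
In check: no.
Legal moves: Ng6, Nf5, Nf3, Ng2, Bh7, Bg6, Bf5, Be4, Ba4, Bd3, Bb3, Bd1, Bb1, Kb2, Kb1, a4.
Count: 16.

16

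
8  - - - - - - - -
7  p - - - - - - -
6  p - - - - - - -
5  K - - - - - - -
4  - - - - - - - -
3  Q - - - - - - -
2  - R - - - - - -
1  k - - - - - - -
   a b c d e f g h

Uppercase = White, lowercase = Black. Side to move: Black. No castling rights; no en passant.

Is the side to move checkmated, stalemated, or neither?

checkmate

Black to move; black king on a1.
In check: yes, from the white queen on a3.
King squares — b1: attacked by Rb2; a2: attacked by Rb2; b2: attacked by Qa3.
Legal moves for Black: none.
In check with no legal moves → checkmate.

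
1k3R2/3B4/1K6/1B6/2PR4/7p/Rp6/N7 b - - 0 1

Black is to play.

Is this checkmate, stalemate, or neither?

checkmate

Black to move; black king on b8.
In check: yes, from the white rook on f8.
King squares — a7: attacked by Ra2; b7: attacked by Kb6; c7: attacked by Kb6; a8: attacked by Ra2; c8: attacked by Bd7.
Legal moves for Black: none.
In check with no legal moves → checkmate.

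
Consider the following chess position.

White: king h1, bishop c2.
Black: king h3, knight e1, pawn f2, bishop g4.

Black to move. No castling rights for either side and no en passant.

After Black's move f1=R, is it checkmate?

yes

After f1=R: white king on h1; in check: yes, from the black rook on f1.
King squares — g1: attacked by Rf1; g2: attacked by Ne1; h2: attacked by Kh3.
White has no legal moves → checkmate.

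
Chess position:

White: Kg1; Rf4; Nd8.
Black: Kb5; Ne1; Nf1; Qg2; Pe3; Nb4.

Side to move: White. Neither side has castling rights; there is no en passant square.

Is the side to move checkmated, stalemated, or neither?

checkmate

White to move; white king on g1.
In check: yes, from the black queen on g2.
King squares — f1: attacked by Qg2; h1: attacked by Qg2; f2: attacked by Qg2; g2: attacked by Ne1; h2: attacked by Nf1.
Legal moves for White: none.
In check with no legal moves → checkmate.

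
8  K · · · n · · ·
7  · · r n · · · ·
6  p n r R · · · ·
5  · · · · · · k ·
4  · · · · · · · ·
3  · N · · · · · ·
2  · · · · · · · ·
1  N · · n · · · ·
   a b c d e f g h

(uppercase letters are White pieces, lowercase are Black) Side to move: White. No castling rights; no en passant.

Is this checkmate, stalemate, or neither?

White to move; white king on a8.
In check: yes, from the black knight on b6.
King squares — a7: attacked by Rc7; b7: attacked by Rc7; b8: attacked by Nd7.
Legal moves for White: none.
In check with no legal moves → checkmate.

checkmate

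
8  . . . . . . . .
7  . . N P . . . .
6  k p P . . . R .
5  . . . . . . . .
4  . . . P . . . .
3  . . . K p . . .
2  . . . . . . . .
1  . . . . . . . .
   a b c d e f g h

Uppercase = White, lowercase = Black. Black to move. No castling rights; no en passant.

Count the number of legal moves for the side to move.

Black to move; king on a6.
In check: yes, from the white knight on c7.
Legal moves: Ka7, Ka5.
Count: 2.

2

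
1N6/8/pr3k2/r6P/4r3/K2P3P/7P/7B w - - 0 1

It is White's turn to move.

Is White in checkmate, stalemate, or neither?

White to move; white king on a3.
In check: yes, from the black rook on a5.
King squares — a2: attacked by Ra5; b2: attacked by Rb6; b3: attacked by Rb6; a4: attacked by Re4; b4: attacked by Re4.
Legal moves for White: none.
In check with no legal moves → checkmate.

checkmate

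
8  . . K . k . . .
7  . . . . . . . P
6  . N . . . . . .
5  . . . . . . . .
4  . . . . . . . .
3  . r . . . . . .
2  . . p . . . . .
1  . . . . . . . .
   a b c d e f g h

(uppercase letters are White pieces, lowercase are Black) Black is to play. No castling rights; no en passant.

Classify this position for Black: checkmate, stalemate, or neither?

neither

Black to move; black king on e8.
In check: no.
Legal moves for Black include: Kf8, Kf7, Ke7, Rxb6, Rb5, Rb4, Rh3, Rg3, Rf3, Re3, Rd3, Rc3+, Ra3, Rb2, Rb1, c1=Q+, c1=R+, c1=B, ... (list truncated; more exist).
Black has legal moves and is not in check → neither.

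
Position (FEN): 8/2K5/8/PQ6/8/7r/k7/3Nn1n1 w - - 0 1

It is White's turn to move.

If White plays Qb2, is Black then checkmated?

After Qb2: black king on a2; in check: yes, from the white queen on b2.
King squares — a1: attacked by Qb2; b1: attacked by Qb2; b2: attacked by Nd1; a3: attacked by Qb2; b3: attacked by Qb2.
Black has no legal moves → checkmate.

yes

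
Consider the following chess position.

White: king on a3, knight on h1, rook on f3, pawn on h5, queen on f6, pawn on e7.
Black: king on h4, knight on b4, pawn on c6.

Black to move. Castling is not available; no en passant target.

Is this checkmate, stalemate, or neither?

Black to move; black king on h4.
In check: yes, from the white queen on f6.
King squares — g3: attacked by Nh1; h3: attacked by Rf3; g4: available; g5: attacked by Qf6; h5: available.
Legal moves for Black: Kxh5, Kg4.
Black is in check but has 2 legal moves → neither.

neither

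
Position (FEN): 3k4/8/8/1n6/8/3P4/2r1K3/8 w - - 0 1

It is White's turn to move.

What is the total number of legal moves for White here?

White to move; king on e2.
In check: yes, from the black rook on c2.
Legal moves: Kf3, Ke3, Kf1, Ke1, Kd1.
Count: 5.

5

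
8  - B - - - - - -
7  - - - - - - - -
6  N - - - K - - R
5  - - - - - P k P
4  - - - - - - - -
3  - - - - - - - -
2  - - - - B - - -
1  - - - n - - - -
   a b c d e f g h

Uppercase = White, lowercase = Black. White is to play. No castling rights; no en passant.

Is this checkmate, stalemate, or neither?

White to move; white king on e6.
In check: no.
Legal moves for White include: Bc7, Ba7, Bd6, Be5, Bf4+, Bg3, Bh2, Rh8, Rh7, Rg6+, Rf6, Kf7, Ke7, Kd7, Kd6, Ke5, Kd5, Nc7, ... (list truncated; more exist).
White has legal moves and is not in check → neither.

neither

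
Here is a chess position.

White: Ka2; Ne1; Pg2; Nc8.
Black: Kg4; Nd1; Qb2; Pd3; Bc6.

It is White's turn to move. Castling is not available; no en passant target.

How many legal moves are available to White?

0

White to move; king on a2.
In check: yes, from the black queen on b2.
Legal moves: none.
Count: 0.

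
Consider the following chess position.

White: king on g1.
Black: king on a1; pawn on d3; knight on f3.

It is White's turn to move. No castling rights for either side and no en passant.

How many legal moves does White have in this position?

4

White to move; king on g1.
In check: yes, from the black knight on f3.
Legal moves: Kg2, Kf2, Kh1, Kf1.
Count: 4.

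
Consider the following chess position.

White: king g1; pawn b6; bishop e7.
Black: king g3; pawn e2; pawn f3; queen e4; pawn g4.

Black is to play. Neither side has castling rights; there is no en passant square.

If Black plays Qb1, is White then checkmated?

yes

After Qb1: white king on g1; in check: yes, from the black queen on b1.
King squares — f1: attacked by Qb1; h1: attacked by Qb1; f2: attacked by Kg3; g2: attacked by Pf3; h2: attacked by Kg3.
White has no legal moves → checkmate.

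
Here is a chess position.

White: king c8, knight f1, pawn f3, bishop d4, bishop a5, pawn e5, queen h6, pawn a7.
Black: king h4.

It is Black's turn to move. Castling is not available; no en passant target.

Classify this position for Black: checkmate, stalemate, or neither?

checkmate

Black to move; black king on h4.
In check: yes, from the white queen on h6.
King squares — g3: attacked by Nf1; h3: attacked by Qh6; g4: attacked by Pf3; g5: attacked by Qh6; h5: attacked by Qh6.
Legal moves for Black: none.
In check with no legal moves → checkmate.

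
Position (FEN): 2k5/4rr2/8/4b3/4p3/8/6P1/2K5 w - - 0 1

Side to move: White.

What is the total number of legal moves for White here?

6

White to move; king on c1.
In check: no.
Legal moves: Kd2, Kc2, Kd1, Kb1, g3, g4.
Count: 6.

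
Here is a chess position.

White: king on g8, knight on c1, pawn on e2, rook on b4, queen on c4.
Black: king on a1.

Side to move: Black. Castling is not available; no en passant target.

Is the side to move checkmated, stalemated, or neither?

Black to move; black king on a1.
In check: no.
King squares — b1: attacked by Rb4; a2: attacked by Nc1; b2: attacked by Rb4.
Legal moves for Black: none.
Not in check and no legal moves → stalemate.

stalemate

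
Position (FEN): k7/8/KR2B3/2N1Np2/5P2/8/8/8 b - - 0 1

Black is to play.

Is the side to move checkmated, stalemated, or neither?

stalemate

Black to move; black king on a8.
In check: no.
King squares — a7: attacked by Ka6; b7: attacked by Nc5; b8: attacked by Rb6.
Legal moves for Black: none.
Not in check and no legal moves → stalemate.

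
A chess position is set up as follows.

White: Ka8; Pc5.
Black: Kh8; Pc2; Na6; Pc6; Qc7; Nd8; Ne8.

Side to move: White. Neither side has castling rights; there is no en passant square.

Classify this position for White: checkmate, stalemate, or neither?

stalemate

White to move; white king on a8.
In check: no.
King squares — a7: attacked by Qc7; b7: attacked by Qc7; b8: attacked by Na6.
Legal moves for White: none.
Not in check and no legal moves → stalemate.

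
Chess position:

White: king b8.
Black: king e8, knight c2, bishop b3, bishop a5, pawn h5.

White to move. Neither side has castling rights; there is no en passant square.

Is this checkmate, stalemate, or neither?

neither

White to move; white king on b8.
In check: no.
Legal moves for White: Kc8, Ka8, Kb7, Ka7.
White has 4 legal moves and is not in check → neither.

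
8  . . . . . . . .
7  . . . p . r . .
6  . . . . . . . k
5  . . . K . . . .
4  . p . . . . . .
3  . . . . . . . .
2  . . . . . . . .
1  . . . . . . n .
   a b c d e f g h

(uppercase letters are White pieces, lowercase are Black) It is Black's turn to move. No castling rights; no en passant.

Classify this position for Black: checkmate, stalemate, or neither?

neither

Black to move; black king on h6.
In check: no.
Legal moves for Black include: Rf8, Rh7, Rg7, Re7, Rf6, Rf5+, Rf4, Rf3, Rf2, Rf1, Kh7, Kg7, Kg6, Kh5, Kg5, Nh3, Nf3, Ne2, ... (list truncated; more exist).
Black has legal moves and is not in check → neither.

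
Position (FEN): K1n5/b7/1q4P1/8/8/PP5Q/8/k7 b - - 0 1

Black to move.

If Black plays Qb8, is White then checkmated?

yes

After Qb8: white king on a8; in check: yes, from the black queen on b8.
King squares — a7: attacked by Qb8; b7: attacked by Qb8; b8: attacked by Ba7.
White has no legal moves → checkmate.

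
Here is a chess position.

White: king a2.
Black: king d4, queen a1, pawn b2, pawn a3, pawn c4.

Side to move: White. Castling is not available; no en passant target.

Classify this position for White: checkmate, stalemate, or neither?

White to move; white king on a2.
In check: yes, from the black queen on a1.
King squares — a1: attacked by Pb2; b1: attacked by Qa1; b2: attacked by Qa1; a3: attacked by Qa1; b3: attacked by Pc4.
Legal moves for White: none.
In check with no legal moves → checkmate.

checkmate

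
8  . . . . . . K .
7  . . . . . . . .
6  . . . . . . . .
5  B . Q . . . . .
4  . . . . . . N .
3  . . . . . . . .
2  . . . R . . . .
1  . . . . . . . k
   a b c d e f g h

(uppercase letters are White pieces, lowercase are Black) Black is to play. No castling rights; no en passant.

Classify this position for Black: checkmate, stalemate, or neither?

stalemate

Black to move; black king on h1.
In check: no.
King squares — g1: attacked by Qc5; g2: attacked by Rd2; h2: attacked by Rd2.
Legal moves for Black: none.
Not in check and no legal moves → stalemate.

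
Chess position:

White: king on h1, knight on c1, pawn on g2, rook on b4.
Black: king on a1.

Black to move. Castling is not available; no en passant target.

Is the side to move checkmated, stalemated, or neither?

stalemate

Black to move; black king on a1.
In check: no.
King squares — b1: attacked by Rb4; a2: attacked by Nc1; b2: attacked by Rb4.
Legal moves for Black: none.
Not in check and no legal moves → stalemate.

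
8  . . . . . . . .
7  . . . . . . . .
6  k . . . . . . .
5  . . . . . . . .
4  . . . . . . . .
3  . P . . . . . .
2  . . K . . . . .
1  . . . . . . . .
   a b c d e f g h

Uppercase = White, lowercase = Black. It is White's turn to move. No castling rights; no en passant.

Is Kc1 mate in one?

no

After Kc1: black king on a6; in check: no.
Black is not in check, so this cannot be checkmate.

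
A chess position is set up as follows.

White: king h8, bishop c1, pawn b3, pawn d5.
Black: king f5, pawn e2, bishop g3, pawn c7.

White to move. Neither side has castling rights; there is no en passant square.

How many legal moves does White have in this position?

White to move; king on h8.
In check: no.
Legal moves: Kg8, Kh7, Kg7, Bh6, Bg5, Bf4, Be3, Ba3, Bd2, Bb2, d6, b4.
Count: 12.

12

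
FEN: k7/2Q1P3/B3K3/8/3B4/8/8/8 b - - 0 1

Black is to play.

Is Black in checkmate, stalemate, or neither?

Black to move; black king on a8.
In check: no.
King squares — a7: attacked by Bd4; b7: attacked by Ba6; b8: attacked by Qc7.
Legal moves for Black: none.
Not in check and no legal moves → stalemate.

stalemate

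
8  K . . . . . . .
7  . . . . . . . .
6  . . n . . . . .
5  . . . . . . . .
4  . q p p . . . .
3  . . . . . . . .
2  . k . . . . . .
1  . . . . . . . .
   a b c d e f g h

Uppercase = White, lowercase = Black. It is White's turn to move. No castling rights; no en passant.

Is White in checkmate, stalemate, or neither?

White to move; white king on a8.
In check: no.
King squares — a7: attacked by Nc6; b7: attacked by Qb4; b8: attacked by Qb4.
Legal moves for White: none.
Not in check and no legal moves → stalemate.

stalemate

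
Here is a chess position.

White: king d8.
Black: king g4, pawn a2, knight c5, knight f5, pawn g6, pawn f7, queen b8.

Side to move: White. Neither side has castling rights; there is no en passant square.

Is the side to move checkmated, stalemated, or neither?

checkmate

White to move; white king on d8.
In check: yes, from the black queen on b8.
King squares — c7: attacked by Qb8; d7: attacked by Nc5; e7: attacked by Nf5; c8: attacked by Qb8; e8: attacked by Qb8.
Legal moves for White: none.
In check with no legal moves → checkmate.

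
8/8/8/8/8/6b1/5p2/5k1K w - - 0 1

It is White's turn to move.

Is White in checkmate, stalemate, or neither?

stalemate

White to move; white king on h1.
In check: no.
King squares — g1: attacked by Kf1; g2: attacked by Kf1; h2: attacked by Bg3.
Legal moves for White: none.
Not in check and no legal moves → stalemate.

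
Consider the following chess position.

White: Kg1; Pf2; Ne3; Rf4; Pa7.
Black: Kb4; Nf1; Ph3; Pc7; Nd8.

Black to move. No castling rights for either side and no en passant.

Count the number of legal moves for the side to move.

6

Black to move; king on b4.
In check: yes, from the white rook on f4.
Legal moves: Kc5, Kb5, Ka5, Kc3, Kb3, Ka3.
Count: 6.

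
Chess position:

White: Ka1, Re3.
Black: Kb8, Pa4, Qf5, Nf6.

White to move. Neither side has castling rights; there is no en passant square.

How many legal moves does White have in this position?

16

White to move; king on a1.
In check: no.
Legal moves: Re8+, Re7, Re6, Re5, Re4, Rh3, Rg3, Rf3, Rd3, Rc3, Rb3+, Ra3, Re2, Re1, Kb2, Ka2.
Count: 16.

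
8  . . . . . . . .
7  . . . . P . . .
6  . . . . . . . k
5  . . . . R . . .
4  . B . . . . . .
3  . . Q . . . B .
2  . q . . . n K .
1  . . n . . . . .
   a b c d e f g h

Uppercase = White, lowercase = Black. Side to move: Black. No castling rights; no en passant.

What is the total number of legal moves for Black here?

Black to move; king on h6.
In check: no.
Legal moves: Kh7, Kg7, Kg6, Ng4+, Ne4+, Nh3+, Nfd3+, Nh1+, Nd1+, Qxb4, Qxc3, Qb3, Qa3, Qe2, Qd2, Qc2, Qa2, Qb1, Qa1, Ncd3, Nb3, Ne2, Na2.
Count: 23.

23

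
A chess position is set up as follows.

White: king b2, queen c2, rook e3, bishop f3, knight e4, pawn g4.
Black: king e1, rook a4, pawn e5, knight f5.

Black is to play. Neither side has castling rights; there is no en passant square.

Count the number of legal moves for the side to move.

2

Black to move; king on e1.
In check: yes, from the white rook on e3.
Legal moves: Kf1, Nxe3.
Count: 2.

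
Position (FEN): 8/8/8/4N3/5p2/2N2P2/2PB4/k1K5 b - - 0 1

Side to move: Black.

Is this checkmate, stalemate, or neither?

stalemate

Black to move; black king on a1.
In check: no.
King squares — b1: attacked by Kc1; a2: attacked by Nc3; b2: attacked by Kc1.
Legal moves for Black: none.
Not in check and no legal moves → stalemate.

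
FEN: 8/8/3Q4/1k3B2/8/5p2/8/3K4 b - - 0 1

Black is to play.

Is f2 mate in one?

After f2: white king on d1; in check: no.
White is not in check, so this cannot be checkmate.

no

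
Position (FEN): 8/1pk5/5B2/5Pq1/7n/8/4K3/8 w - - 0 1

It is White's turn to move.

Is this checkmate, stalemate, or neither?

White to move; white king on e2.
In check: no.
Legal moves for White: Bh8, Bd8+, Bg7, Be7, Bxg5, Be5+, Bd4, Bc3, Bb2, Ba1, Kd3, Kf2, Kf1, Ke1, Kd1.
White has 15 legal moves and is not in check → neither.

neither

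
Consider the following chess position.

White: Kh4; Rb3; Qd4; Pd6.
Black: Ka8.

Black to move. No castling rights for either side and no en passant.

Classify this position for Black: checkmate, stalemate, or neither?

stalemate

Black to move; black king on a8.
In check: no.
King squares — a7: attacked by Qd4; b7: attacked by Rb3; b8: attacked by Rb3.
Legal moves for Black: none.
Not in check and no legal moves → stalemate.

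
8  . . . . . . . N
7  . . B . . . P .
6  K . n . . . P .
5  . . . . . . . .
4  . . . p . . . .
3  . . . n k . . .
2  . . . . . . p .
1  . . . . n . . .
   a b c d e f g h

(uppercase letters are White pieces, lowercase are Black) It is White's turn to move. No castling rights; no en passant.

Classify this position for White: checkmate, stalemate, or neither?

neither

White to move; white king on a6.
In check: no.
Legal moves for White: Nf7, Bd8, Bb8, Bd6, Bb6, Be5, Ba5, Bf4+, Bg3, Bh2, Kb7, Kb6, Kb5, g8=Q, g8=R, g8=B, g8=N.
White has 17 legal moves and is not in check → neither.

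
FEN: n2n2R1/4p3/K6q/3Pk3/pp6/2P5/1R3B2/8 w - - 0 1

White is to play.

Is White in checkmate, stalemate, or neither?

neither

White to move; white king on a6.
In check: yes, from the black queen on h6.
Legal moves for White: Ka7, Kb5, Ka5, Rg6, Bb6, d6.
White is in check but has 6 legal moves → neither.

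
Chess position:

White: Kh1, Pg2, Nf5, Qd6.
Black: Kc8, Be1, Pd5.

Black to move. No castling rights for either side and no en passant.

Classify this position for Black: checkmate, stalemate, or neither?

Black to move; black king on c8.
In check: no.
Legal moves for Black: Kb7, Ba5, Bh4, Bb4, Bg3, Bc3, Bf2, Bd2, d4.
Black has 9 legal moves and is not in check → neither.

neither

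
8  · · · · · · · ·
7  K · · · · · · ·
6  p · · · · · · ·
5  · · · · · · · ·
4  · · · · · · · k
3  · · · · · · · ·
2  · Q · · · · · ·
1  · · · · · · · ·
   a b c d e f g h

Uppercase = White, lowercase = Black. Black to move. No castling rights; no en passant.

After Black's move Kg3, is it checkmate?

After Kg3: white king on a7; in check: no.
White is not in check, so this cannot be checkmate.

no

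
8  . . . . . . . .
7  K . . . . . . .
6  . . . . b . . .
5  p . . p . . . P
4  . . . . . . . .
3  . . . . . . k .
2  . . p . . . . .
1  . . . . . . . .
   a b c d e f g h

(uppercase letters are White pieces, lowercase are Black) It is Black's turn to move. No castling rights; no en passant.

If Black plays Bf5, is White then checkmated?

no

After Bf5: white king on a7; in check: no.
White is not in check, so this cannot be checkmate.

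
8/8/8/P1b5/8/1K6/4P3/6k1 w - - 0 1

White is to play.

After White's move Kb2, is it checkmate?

After Kb2: black king on g1; in check: no.
Black is not in check, so this cannot be checkmate.

no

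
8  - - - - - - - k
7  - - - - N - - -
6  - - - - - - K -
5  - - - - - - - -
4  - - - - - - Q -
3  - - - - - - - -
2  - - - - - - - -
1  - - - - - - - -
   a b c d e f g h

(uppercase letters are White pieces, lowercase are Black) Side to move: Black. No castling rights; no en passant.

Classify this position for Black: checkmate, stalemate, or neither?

stalemate

Black to move; black king on h8.
In check: no.
King squares — g7: attacked by Kg6; h7: attacked by Kg6; g8: attacked by Ne7.
Legal moves for Black: none.
Not in check and no legal moves → stalemate.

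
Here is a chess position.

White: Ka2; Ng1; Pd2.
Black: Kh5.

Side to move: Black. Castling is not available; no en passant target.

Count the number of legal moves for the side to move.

5

Black to move; king on h5.
In check: no.
Legal moves: Kh6, Kg6, Kg5, Kh4, Kg4.
Count: 5.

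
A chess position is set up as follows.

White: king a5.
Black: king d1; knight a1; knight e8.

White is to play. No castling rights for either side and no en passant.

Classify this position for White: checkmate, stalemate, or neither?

neither

White to move; white king on a5.
In check: no.
Legal moves for White: Kb6, Ka6, Kb5, Kb4, Ka4.
White has 5 legal moves and is not in check → neither.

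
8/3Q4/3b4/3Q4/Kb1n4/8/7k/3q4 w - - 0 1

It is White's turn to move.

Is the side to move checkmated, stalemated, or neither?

White to move; white king on a4.
In check: yes, from the black queen on d1.
King squares — a3: attacked by Bb4; b3: attacked by Qd1; b4: attacked by Bd6; a5: attacked by Bb4; b5: attacked by Nd4.
Legal moves for White: Qb3.
White is in check but has 1 legal move → neither.

neither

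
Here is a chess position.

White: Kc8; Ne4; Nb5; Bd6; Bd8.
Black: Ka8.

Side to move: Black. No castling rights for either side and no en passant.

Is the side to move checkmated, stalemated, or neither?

stalemate

Black to move; black king on a8.
In check: no.
King squares — a7: attacked by Nb5; b7: attacked by Kc8; b8: attacked by Bd6.
Legal moves for Black: none.
Not in check and no legal moves → stalemate.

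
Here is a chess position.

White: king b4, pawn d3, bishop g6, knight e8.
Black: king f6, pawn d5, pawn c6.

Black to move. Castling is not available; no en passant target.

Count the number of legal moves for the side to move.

5

Black to move; king on f6.
In check: yes, from the white knight on e8.
Legal moves: Ke7, Kxg6, Ke6, Kg5, Ke5.
Count: 5.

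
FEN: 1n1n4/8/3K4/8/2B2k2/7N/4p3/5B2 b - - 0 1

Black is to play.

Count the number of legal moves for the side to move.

Black to move; king on f4.
In check: yes, from the white knight on h3.
Legal moves: Kf5, Kg4, Ke4, Kg3, Kf3, Ke3.
Count: 6.

6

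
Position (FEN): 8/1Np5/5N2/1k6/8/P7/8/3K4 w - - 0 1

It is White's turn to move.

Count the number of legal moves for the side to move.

18

White to move; king on d1.
In check: no.
Legal moves: Nd8, Nd6+, Nc5, Na5, Ng8, Ne8, Nh7, Nd7, Nh5, Nd5, Ng4, Ne4, Ke2, Kd2, Kc2, Ke1, Kc1, a4+.
Count: 18.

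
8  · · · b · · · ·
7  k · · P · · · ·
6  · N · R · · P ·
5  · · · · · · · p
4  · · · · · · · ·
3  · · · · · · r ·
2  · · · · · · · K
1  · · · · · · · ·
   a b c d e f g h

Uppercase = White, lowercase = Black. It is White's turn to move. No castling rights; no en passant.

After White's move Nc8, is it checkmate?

After Nc8: black king on a7; in check: yes, from the white knight on c8.
Black has 3 legal replies: Kb8, Ka8, Kb7.
In check but a legal move exists → not checkmate.

no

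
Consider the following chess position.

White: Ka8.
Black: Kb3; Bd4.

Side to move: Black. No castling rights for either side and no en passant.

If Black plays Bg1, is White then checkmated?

no

After Bg1: white king on a8; in check: no.
White is not in check, so this cannot be checkmate.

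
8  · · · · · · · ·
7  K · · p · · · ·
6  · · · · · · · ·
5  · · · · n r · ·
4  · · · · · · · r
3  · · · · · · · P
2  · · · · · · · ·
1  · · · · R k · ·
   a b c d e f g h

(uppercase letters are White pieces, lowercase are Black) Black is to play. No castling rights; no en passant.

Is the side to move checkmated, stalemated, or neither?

neither

Black to move; black king on f1.
In check: yes, from the white rook on e1.
King squares — e1: available; g1: attacked by Re1; e2: attacked by Re1; f2: available; g2: available.
Legal moves for Black: Kg2, Kf2, Kxe1.
Black is in check but has 3 legal moves → neither.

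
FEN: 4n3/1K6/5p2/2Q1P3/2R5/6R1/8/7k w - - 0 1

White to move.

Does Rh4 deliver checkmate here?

After Rh4: black king on h1; in check: yes, from the white rook on h4.
King squares — g1: attacked by Rg3; g2: attacked by Rg3; h2: attacked by Rh4.
Black has no legal moves → checkmate.

yes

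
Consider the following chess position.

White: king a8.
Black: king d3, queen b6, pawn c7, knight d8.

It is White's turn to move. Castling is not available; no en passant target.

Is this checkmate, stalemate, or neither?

stalemate

White to move; white king on a8.
In check: no.
King squares — a7: attacked by Qb6; b7: attacked by Qb6; b8: attacked by Qb6.
Legal moves for White: none.
Not in check and no legal moves → stalemate.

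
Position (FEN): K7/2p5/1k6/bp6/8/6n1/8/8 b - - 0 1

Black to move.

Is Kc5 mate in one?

After Kc5: white king on a8; in check: no.
White is not in check, so this cannot be checkmate.

no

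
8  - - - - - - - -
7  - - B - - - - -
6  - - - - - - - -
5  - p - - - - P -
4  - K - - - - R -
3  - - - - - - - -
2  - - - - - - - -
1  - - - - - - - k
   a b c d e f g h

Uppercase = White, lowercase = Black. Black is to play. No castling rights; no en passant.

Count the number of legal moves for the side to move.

0

Black to move; king on h1.
In check: no.
Legal moves: none.
Count: 0.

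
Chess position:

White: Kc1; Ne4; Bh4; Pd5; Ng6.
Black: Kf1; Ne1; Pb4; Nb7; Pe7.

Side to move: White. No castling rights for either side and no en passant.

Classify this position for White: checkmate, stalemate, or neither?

White to move; white king on c1.
In check: no.
Legal moves for White include: Nh8, Nf8, Nxe7, Ne5, Nf4, Bxe7, Bf6, Bg5, Bg3, Bf2, Bxe1, Nf6, Nd6, Ng5, Nc5, Ng3+, Nc3, Nf2, ... (list truncated; more exist).
White has legal moves and is not in check → neither.

neither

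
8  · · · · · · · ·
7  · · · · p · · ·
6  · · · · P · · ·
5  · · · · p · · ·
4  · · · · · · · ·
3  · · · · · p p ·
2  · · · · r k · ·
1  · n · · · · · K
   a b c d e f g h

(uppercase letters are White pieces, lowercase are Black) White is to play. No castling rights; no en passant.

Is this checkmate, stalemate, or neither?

stalemate

White to move; white king on h1.
In check: no.
King squares — g1: attacked by Kf2; g2: attacked by Kf2; h2: attacked by Pg3.
Legal moves for White: none.
Not in check and no legal moves → stalemate.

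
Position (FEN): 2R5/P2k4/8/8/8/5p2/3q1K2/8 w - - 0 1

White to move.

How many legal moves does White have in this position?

4

White to move; king on f2.
In check: yes, from the black queen on d2.
Legal moves: Kg3, Kxf3, Kg1, Kf1.
Count: 4.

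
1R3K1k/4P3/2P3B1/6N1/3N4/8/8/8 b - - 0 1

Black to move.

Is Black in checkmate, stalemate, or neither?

Black to move; black king on h8.
In check: no.
King squares — g7: attacked by Kf8; h7: attacked by Ng5; g8: attacked by Kf8.
Legal moves for Black: none.
Not in check and no legal moves → stalemate.

stalemate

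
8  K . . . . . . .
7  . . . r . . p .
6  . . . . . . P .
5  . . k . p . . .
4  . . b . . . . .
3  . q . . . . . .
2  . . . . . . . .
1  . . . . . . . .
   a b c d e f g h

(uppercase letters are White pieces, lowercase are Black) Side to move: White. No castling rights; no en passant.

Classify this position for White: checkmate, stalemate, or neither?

stalemate

White to move; white king on a8.
In check: no.
King squares — a7: attacked by Rd7; b7: attacked by Qb3; b8: attacked by Qb3.
Legal moves for White: none.
Not in check and no legal moves → stalemate.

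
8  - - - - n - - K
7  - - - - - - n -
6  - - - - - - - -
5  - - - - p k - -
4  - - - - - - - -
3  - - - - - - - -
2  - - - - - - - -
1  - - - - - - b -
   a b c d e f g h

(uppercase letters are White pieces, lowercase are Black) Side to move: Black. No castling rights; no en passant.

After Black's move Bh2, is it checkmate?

After Bh2: white king on h8; in check: no.
White is not in check, so this cannot be checkmate.

no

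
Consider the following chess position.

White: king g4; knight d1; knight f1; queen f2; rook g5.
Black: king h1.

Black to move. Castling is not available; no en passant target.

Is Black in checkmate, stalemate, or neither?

Black to move; black king on h1.
In check: no.
King squares — g1: attacked by Qf2; g2: attacked by Qf2; h2: attacked by Nf1.
Legal moves for Black: none.
Not in check and no legal moves → stalemate.

stalemate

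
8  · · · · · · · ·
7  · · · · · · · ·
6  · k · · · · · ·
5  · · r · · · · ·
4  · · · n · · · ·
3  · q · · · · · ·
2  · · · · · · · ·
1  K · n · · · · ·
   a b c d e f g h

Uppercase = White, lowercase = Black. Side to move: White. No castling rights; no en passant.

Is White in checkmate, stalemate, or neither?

stalemate

White to move; white king on a1.
In check: no.
King squares — b1: attacked by Qb3; a2: attacked by Nc1; b2: attacked by Qb3.
Legal moves for White: none.
Not in check and no legal moves → stalemate.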